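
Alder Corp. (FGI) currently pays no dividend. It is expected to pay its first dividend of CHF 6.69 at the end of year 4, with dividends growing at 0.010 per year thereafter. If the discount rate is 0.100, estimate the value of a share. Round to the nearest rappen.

CHF 55.85

Deferred-dividend DDM. At t=3 the remaining stream is a growing perpetuity with first payment D_4 = 6.69.
V_3 = D_4/(r−g) = 6.69/(0.1−0.01) = 74.3333
P₀ = V_3/(1+r)^3 = 74.3333/(1+0.1)^3 = 55.8477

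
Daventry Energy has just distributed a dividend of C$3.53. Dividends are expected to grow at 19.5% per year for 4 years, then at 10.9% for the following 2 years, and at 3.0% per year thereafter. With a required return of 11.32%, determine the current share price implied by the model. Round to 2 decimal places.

C$83.83

Three-stage DDM. Project D₁…D_6; terminal Gordon value at t=6 with g = 0.03; discount at r = 0.1132.
D_1 = 4.2184
D_2 = 5.0409
D_3 = 6.0239
D_4 = 7.1986
D_5 = 7.9832
D_6 = 8.8534
TV_6 = 9.1190/(0.1132−0.03) = 109.6032
P₀ = Σ Dₜ/(1+r)ᵗ + TV_6/(1+r)^6 = 83.8288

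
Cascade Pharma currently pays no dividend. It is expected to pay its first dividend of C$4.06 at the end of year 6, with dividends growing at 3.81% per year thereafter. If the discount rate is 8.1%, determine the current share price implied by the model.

Deferred-dividend DDM. At t=5 the remaining stream is a growing perpetuity with first payment D_6 = 4.06.
V_5 = D_6/(r−g) = 4.06/(0.081−0.0381) = 94.6387
P₀ = V_5/(1+r)^5 = 94.6387/(1+0.081)^5 = 64.1121

C$64.11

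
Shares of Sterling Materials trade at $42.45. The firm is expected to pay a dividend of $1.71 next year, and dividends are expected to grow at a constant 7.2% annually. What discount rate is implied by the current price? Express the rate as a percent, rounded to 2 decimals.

11.23%

Rearranging the constant-growth DDM: r = D₁/P₀ + g.
r = 1.7100 / 42.45 + 0.072 = 0.04028 + 0.072 = 0.11228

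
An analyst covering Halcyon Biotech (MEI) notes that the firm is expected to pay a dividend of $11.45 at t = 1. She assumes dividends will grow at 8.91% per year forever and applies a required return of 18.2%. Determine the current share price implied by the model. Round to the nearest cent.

$123.25

Gordon growth model: P₀ = D₁/(r − g), with D₁ = 11.45 given directly.
P₀ = 11.4500 / (0.182 − 0.0891) = 11.4500 / 0.0929 = 123.2508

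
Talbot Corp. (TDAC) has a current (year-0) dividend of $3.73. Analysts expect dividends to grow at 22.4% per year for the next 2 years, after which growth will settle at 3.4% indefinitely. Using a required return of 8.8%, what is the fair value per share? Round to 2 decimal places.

Two-stage DDM. Project D₁…D_2 at 0.224, terminal growth 0.034, discount at r = 0.088.
D_1 = 4.5655
D_2 = 5.5882
Terminal value at t=2: TV = D_3/(r−g) = 5.7782/(0.088−0.034) = 107.0036
P₀ = 4.5655/(1+0.088)^1 + 5.5882/(1+0.088)^2 + 107.0036/(1+0.088)^2 = 99.3113

$99.31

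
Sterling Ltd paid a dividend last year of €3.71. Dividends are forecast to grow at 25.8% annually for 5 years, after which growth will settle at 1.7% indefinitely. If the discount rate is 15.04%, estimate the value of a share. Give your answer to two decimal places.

€68.68

Two-stage DDM. Project D₁…D_5 at 0.258, terminal growth 0.017, discount at r = 0.1504.
D_1 = 4.6672
D_2 = 5.8713
D_3 = 7.3861
D_4 = 9.2917
D_5 = 11.6890
Terminal value at t=5: TV = D_6/(r−g) = 11.8877/(0.1504−0.017) = 89.1132
P₀ = 4.6672/(1+0.1504)^1 + 5.8713/(1+0.1504)^2 + 7.3861/(1+0.1504)^3 + 9.2917/(1+0.1504)^4 + 11.6890/(1+0.1504)^5 + 89.1132/(1+0.1504)^5 = 68.6795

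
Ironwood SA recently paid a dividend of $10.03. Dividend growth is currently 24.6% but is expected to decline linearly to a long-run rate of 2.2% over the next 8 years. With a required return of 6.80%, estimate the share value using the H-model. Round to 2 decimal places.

$418.21

H-model: P₀ = D₀[(1+g_L) + H(g_S−g_L)]/(r−g_L), with H = 8/2 = 4.
P₀ = 10.03 × [(1+0.022) + 4×(0.246−0.022)] / (0.068−0.022)
   = 10.03 × 1.9180 / 0.046 = 418.2074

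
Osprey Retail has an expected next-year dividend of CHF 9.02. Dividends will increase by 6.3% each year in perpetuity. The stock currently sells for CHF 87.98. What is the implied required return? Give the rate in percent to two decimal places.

16.55%

Rearranging the constant-growth DDM: r = D₁/P₀ + g.
r = 9.0200 / 87.98 + 0.063 = 0.10252 + 0.063 = 0.16552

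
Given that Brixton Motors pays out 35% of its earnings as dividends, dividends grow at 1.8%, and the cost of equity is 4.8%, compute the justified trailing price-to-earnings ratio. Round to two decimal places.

Justified trailing P/E = b(1+g)/(r−g) = 0.35×(1+0.018)/(0.048−0.018) = 11.8767

11.88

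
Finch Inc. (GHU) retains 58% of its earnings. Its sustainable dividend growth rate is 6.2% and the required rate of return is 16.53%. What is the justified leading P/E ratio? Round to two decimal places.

Payout ratio b = 1 − 0.58 = 0.42.
Justified leading P/E = b/(r−g) = 0.42/(0.1653−0.062) = 4.0658

4.07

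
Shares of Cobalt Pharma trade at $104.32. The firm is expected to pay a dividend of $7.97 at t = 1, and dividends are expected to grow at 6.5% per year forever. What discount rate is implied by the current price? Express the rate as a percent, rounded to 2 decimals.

14.14%

Rearranging the constant-growth DDM: r = D₁/P₀ + g.
r = 7.9700 / 104.32 + 0.065 = 0.07640 + 0.065 = 0.14140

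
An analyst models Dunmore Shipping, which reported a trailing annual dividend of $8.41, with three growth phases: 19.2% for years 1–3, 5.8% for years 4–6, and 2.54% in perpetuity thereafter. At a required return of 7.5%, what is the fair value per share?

$290.42

Three-stage DDM. Project D₁…D_6; terminal Gordon value at t=6 with g = 0.0254; discount at r = 0.075.
D_1 = 10.0247
D_2 = 11.9495
D_3 = 14.2438
D_4 = 15.0699
D_5 = 15.9440
D_6 = 16.8687
TV_6 = 17.2972/(0.075−0.0254) = 348.7333
P₀ = Σ Dₜ/(1+r)ᵗ + TV_6/(1+r)^6 = 290.4175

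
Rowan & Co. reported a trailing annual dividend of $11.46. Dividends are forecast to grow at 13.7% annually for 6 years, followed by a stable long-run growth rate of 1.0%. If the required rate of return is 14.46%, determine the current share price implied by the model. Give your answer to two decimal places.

Two-stage DDM. Project D₁…D_6 at 0.137, terminal growth 0.01, discount at r = 0.1446.
D_1 = 13.0300
D_2 = 14.8151
D_3 = 16.8448
D_4 = 19.1525
D_5 = 21.7764
D_6 = 24.7598
Terminal value at t=6: TV = D_7/(r−g) = 25.0074/(0.1446−0.01) = 185.7906
P₀ = 13.0300/(1+0.1446)^1 + 14.8151/(1+0.1446)^2 + 16.8448/(1+0.1446)^3 + 19.1525/(1+0.1446)^4 + 21.7764/(1+0.1446)^5 + 24.7598/(1+0.1446)^6 + 185.7906/(1+0.1446)^6 = 149.8027

$149.80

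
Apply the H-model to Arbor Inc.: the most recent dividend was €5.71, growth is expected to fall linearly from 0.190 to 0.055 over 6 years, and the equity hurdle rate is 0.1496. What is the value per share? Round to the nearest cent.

€88.12

H-model: P₀ = D₀[(1+g_L) + H(g_S−g_L)]/(r−g_L), with H = 6/2 = 3.
P₀ = 5.71 × [(1+0.055) + 3×(0.19−0.055)] / (0.1496−0.055)
   = 5.71 × 1.4600 / 0.0946 = 88.1247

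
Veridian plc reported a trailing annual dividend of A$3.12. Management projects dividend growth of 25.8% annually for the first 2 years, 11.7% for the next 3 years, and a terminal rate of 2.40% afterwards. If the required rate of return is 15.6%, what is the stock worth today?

Three-stage DDM. Project D₁…D_5; terminal Gordon value at t=5 with g = 0.024; discount at r = 0.156.
D_1 = 3.9250
D_2 = 4.9376
D_3 = 5.5153
D_4 = 6.1606
D_5 = 6.8814
TV_5 = 7.0465/(0.156−0.024) = 53.3828
P₀ = Σ Dₜ/(1+r)ᵗ + TV_5/(1+r)^5 = 43.3026

A$43.30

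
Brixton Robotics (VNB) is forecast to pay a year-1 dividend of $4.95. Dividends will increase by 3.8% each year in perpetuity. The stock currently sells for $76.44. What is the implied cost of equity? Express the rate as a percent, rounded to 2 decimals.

Rearranging the constant-growth DDM: r = D₁/P₀ + g.
r = 4.9500 / 76.44 + 0.038 = 0.06476 + 0.038 = 0.10276

10.28%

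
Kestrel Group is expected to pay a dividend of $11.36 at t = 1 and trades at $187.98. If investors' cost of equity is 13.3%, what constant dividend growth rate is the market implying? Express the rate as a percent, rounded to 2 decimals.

7.26%

From P₀ = D₁/(r − g), the implied growth is g = r − D₁/P₀.
g = 0.133 − 11.36/187.98 = 0.133 − 0.06043 = 0.07257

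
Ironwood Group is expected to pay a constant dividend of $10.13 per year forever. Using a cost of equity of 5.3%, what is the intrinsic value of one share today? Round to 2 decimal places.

Zero-growth DDM (perpetuity): P₀ = D/r = 10.13 / 0.053 = 191.1321

$191.13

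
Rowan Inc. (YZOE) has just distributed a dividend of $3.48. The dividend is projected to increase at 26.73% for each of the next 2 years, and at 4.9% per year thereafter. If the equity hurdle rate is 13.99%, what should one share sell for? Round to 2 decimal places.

$57.81

Two-stage DDM. Project D₁…D_2 at 0.2673, terminal growth 0.049, discount at r = 0.1399.
D_1 = 4.4102
D_2 = 5.5891
Terminal value at t=2: TV = D_3/(r−g) = 5.8629/(0.1399−0.049) = 64.4985
P₀ = 4.4102/(1+0.1399)^1 + 5.5891/(1+0.1399)^2 + 64.4985/(1+0.1399)^2 = 57.8085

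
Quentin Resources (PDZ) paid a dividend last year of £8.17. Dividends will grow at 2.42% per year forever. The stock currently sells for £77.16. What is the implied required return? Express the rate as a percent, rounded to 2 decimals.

Rearranging the constant-growth DDM: r = D₁/P₀ + g.
D₁ = 8.17 × (1 + 0.0242) = 8.3677.
r = 8.3677 / 77.16 + 0.0242 = 0.10845 + 0.0242 = 0.13265

13.26%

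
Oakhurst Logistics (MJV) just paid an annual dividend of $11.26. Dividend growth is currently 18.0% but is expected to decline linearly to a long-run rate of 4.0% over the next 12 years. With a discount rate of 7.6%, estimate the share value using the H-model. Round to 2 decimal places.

H-model: P₀ = D₀[(1+g_L) + H(g_S−g_L)]/(r−g_L), with H = 12/2 = 6.
P₀ = 11.26 × [(1+0.04) + 6×(0.18−0.04)] / (0.076−0.04)
   = 11.26 × 1.8800 / 0.036 = 588.0222

$588.02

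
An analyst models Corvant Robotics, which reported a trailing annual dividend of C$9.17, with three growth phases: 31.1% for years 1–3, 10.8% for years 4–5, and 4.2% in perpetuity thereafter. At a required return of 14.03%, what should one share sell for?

C$202.77

Three-stage DDM. Project D₁…D_5; terminal Gordon value at t=5 with g = 0.042; discount at r = 0.1403.
D_1 = 12.0219
D_2 = 15.7607
D_3 = 20.6622
D_4 = 22.8938
D_5 = 25.3663
TV_5 = 26.4317/(0.1403−0.042) = 268.8878
P₀ = Σ Dₜ/(1+r)ᵗ + TV_5/(1+r)^5 = 202.7652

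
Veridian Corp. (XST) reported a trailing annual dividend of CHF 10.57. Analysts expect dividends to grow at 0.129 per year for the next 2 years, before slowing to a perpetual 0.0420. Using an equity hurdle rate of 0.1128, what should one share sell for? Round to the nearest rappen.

CHF 181.73

Two-stage DDM. Project D₁…D_2 at 0.129, terminal growth 0.042, discount at r = 0.1128.
D_1 = 11.9335
D_2 = 13.4730
Terminal value at t=2: TV = D_3/(r−g) = 14.0388/(0.1128−0.042) = 198.2884
P₀ = 11.9335/(1+0.1128)^1 + 13.4730/(1+0.1128)^2 + 198.2884/(1+0.1128)^2 = 181.7303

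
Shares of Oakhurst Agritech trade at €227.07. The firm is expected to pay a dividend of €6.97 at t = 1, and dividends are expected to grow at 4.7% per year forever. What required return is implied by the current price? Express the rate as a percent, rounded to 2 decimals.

Rearranging the constant-growth DDM: r = D₁/P₀ + g.
r = 6.9700 / 227.07 + 0.047 = 0.03070 + 0.047 = 0.07770

7.77%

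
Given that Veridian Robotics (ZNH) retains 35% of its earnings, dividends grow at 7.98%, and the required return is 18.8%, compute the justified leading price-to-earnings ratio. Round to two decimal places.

Payout ratio b = 1 − 0.35 = 0.65.
Justified leading P/E = b/(r−g) = 0.65/(0.188−0.0798) = 6.0074

6.01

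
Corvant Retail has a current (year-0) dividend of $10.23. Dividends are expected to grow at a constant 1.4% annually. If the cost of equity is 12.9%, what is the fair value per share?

Gordon growth model: P₀ = D₁/(r − g). D₁ = 10.23 × (1 + 0.014) = 10.3732.
P₀ = 10.3732 / (0.129 − 0.014) = 10.3732 / 0.115 = 90.2019

$90.20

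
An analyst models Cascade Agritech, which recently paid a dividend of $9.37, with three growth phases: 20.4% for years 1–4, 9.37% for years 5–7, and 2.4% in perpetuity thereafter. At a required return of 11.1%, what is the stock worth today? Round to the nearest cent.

$228.70

Three-stage DDM. Project D₁…D_7; terminal Gordon value at t=7 with g = 0.024; discount at r = 0.111.
D_1 = 11.2815
D_2 = 13.5829
D_3 = 16.3538
D_4 = 19.6900
D_5 = 21.5349
D_6 = 23.5528
D_7 = 25.7597
TV_7 = 26.3779/(0.111−0.024) = 303.1942
P₀ = Σ Dₜ/(1+r)ᵗ + TV_7/(1+r)^7 = 228.7027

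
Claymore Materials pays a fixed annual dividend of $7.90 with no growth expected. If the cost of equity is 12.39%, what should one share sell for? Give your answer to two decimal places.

Zero-growth DDM (perpetuity): P₀ = D/r = 7.90 / 0.1239 = 63.7611

$63.76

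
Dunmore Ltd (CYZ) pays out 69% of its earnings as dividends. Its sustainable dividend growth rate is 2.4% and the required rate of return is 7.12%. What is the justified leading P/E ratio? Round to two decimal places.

14.62

Justified leading P/E = b/(r−g) = 0.69/(0.0712−0.024) = 14.6186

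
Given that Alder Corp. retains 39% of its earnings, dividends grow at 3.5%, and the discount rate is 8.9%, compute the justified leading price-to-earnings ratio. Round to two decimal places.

Payout ratio b = 1 − 0.39 = 0.61.
Justified leading P/E = b/(r−g) = 0.61/(0.089−0.035) = 11.2963

11.30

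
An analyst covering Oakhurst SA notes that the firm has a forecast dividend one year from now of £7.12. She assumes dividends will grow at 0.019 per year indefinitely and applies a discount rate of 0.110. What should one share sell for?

Gordon growth model: P₀ = D₁/(r − g), with D₁ = 7.12 given directly.
P₀ = 7.1200 / (0.11 − 0.019) = 7.1200 / 0.091 = 78.2418

£78.24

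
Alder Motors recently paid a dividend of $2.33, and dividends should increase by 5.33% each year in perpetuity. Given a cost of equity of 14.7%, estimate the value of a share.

$26.19

Gordon growth model: P₀ = D₁/(r − g). D₁ = 2.33 × (1 + 0.0533) = 2.4542.
P₀ = 2.4542 / (0.147 − 0.0533) = 2.4542 / 0.0937 = 26.1920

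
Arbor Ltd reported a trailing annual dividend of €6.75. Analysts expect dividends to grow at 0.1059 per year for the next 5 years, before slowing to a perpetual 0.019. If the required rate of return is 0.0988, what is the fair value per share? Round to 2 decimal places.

Two-stage DDM. Project D₁…D_5 at 0.1059, terminal growth 0.019, discount at r = 0.0988.
D_1 = 7.4648
D_2 = 8.2553
D_3 = 9.1296
D_4 = 10.0964
D_5 = 11.1656
Terminal value at t=5: TV = D_6/(r−g) = 11.3778/(0.0988−0.019) = 142.5786
P₀ = 7.4648/(1+0.0988)^1 + 8.2553/(1+0.0988)^2 + 9.1296/(1+0.0988)^3 + 10.0964/(1+0.0988)^4 + 11.1656/(1+0.0988)^5 + 142.5786/(1+0.0988)^5 = 123.4245

€123.42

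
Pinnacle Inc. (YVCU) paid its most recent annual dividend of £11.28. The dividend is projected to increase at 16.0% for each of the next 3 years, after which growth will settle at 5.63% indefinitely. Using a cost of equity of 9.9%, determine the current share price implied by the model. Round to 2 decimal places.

£365.87

Two-stage DDM. Project D₁…D_3 at 0.16, terminal growth 0.0563, discount at r = 0.099.
D_1 = 13.0848
D_2 = 15.1784
D_3 = 17.6069
Terminal value at t=3: TV = D_4/(r−g) = 18.5982/(0.099−0.0563) = 435.5545
P₀ = 13.0848/(1+0.099)^1 + 15.1784/(1+0.099)^2 + 17.6069/(1+0.099)^3 + 435.5545/(1+0.099)^3 = 365.8701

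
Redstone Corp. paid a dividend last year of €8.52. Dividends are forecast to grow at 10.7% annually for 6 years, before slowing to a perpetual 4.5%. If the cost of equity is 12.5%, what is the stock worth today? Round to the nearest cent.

Two-stage DDM. Project D₁…D_6 at 0.107, terminal growth 0.045, discount at r = 0.125.
D_1 = 9.4316
D_2 = 10.4408
D_3 = 11.5580
D_4 = 12.7947
D_5 = 14.1637
D_6 = 15.6793
Terminal value at t=6: TV = D_7/(r−g) = 16.3848/(0.125−0.045) = 204.8102
P₀ = 9.4316/(1+0.125)^1 + 10.4408/(1+0.125)^2 + 11.5580/(1+0.125)^3 + 12.7947/(1+0.125)^4 + 14.1637/(1+0.125)^5 + 15.6793/(1+0.125)^6 + 204.8102/(1+0.125)^6 = 149.3592

€149.36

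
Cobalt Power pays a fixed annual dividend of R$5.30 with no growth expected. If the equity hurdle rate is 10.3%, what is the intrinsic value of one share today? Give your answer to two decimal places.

Zero-growth DDM (perpetuity): P₀ = D/r = 5.30 / 0.103 = 51.4563

R$51.46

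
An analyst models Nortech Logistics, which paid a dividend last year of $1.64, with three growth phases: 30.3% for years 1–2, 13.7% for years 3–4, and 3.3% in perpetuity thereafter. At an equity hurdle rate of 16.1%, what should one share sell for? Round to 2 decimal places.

$23.90

Three-stage DDM. Project D₁…D_4; terminal Gordon value at t=4 with g = 0.033; discount at r = 0.161.
D_1 = 2.1369
D_2 = 2.7844
D_3 = 3.1659
D_4 = 3.5996
TV_4 = 3.7184/(0.161−0.033) = 29.0499
P₀ = Σ Dₜ/(1+r)ᵗ + TV_4/(1+r)^4 = 23.8992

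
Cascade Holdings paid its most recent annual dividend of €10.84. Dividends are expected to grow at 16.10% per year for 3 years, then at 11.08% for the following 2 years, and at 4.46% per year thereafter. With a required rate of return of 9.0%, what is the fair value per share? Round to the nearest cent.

€376.91

Three-stage DDM. Project D₁…D_5; terminal Gordon value at t=5 with g = 0.0446; discount at r = 0.09.
D_1 = 12.5852
D_2 = 14.6115
D_3 = 16.9639
D_4 = 18.8435
D_5 = 20.9314
TV_5 = 21.8649/(0.09−0.0446) = 481.6060
P₀ = Σ Dₜ/(1+r)ᵗ + TV_5/(1+r)^5 = 376.9075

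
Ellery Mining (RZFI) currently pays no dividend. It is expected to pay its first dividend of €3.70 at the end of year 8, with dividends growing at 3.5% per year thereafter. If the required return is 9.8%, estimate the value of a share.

Deferred-dividend DDM. At t=7 the remaining stream is a growing perpetuity with first payment D_8 = 3.70.
V_7 = D_8/(r−g) = 3.70/(0.098−0.035) = 58.7302
P₀ = V_7/(1+r)^7 = 58.7302/(1+0.098)^7 = 30.5242

€30.52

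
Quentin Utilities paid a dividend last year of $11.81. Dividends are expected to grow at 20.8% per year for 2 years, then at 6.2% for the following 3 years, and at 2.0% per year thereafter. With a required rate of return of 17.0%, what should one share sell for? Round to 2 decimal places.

Three-stage DDM. Project D₁…D_5; terminal Gordon value at t=5 with g = 0.02; discount at r = 0.17.
D_1 = 14.2665
D_2 = 17.2339
D_3 = 18.3024
D_4 = 19.4372
D_5 = 20.6423
TV_5 = 21.0551/(0.17−0.02) = 140.3674
P₀ = Σ Dₜ/(1+r)ᵗ + TV_5/(1+r)^5 = 120.0216

$120.02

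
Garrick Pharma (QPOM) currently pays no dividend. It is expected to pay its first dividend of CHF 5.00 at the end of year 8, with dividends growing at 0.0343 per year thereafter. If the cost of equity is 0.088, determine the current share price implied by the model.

CHF 51.59

Deferred-dividend DDM. At t=7 the remaining stream is a growing perpetuity with first payment D_8 = 5.00.
V_7 = D_8/(r−g) = 5.00/(0.088−0.0343) = 93.1099
P₀ = V_7/(1+r)^7 = 93.1099/(1+0.088)^7 = 51.5933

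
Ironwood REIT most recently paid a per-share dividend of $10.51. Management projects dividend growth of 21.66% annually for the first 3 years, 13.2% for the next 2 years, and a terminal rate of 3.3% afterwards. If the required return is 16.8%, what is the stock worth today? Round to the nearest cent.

$142.26

Three-stage DDM. Project D₁…D_5; terminal Gordon value at t=5 with g = 0.033; discount at r = 0.168.
D_1 = 12.7865
D_2 = 15.5560
D_3 = 18.9254
D_4 = 21.4236
D_5 = 24.2515
TV_5 = 25.0518/(0.168−0.033) = 185.5691
P₀ = Σ Dₜ/(1+r)ᵗ + TV_5/(1+r)^5 = 142.2623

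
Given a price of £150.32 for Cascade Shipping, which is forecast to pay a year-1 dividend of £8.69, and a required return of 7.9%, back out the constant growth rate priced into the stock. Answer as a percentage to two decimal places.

From P₀ = D₁/(r − g), the implied growth is g = r − D₁/P₀.
g = 0.079 − 8.69/150.32 = 0.079 − 0.05781 = 0.02119

2.12%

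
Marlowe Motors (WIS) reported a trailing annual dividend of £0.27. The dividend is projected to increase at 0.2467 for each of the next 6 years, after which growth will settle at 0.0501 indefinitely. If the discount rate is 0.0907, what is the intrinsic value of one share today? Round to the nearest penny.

Two-stage DDM. Project D₁…D_6 at 0.2467, terminal growth 0.0501, discount at r = 0.0907.
D_1 = 0.3366
D_2 = 0.4197
D_3 = 0.5232
D_4 = 0.6522
D_5 = 0.8132
D_6 = 1.0138
Terminal value at t=6: TV = D_7/(r−g) = 1.0646/(0.0907−0.0501) = 26.2205
P₀ = 0.3366/(1+0.0907)^1 + 0.4197/(1+0.0907)^2 + 0.5232/(1+0.0907)^3 + 0.6522/(1+0.0907)^4 + 0.8132/(1+0.0907)^5 + 1.0138/(1+0.0907)^6 + 26.2205/(1+0.0907)^6 = 18.2287

£18.23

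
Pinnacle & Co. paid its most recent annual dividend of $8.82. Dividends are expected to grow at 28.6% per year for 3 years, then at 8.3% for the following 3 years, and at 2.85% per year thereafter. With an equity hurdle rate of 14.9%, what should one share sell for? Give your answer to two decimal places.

Three-stage DDM. Project D₁…D_6; terminal Gordon value at t=6 with g = 0.0285; discount at r = 0.149.
D_1 = 11.3425
D_2 = 14.5865
D_3 = 18.7582
D_4 = 20.3151
D_5 = 22.0013
D_6 = 23.8274
TV_6 = 24.5065/(0.149−0.0285) = 203.3734
P₀ = Σ Dₜ/(1+r)ᵗ + TV_6/(1+r)^6 = 154.6676

$154.67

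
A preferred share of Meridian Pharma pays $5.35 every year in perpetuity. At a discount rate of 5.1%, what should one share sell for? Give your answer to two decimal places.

$104.90

Zero-growth DDM (perpetuity): P₀ = D/r = 5.35 / 0.051 = 104.9020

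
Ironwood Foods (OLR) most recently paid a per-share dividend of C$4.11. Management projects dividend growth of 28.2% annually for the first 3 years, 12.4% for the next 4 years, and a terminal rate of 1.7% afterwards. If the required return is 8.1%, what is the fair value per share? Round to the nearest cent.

Three-stage DDM. Project D₁…D_7; terminal Gordon value at t=7 with g = 0.017; discount at r = 0.081.
D_1 = 5.2690
D_2 = 6.7549
D_3 = 8.6598
D_4 = 9.7336
D_5 = 10.9405
D_6 = 12.2972
D_7 = 13.8220
TV_7 = 14.0570/(0.081−0.017) = 219.6403
P₀ = Σ Dₜ/(1+r)ᵗ + TV_7/(1+r)^7 = 175.0994

C$175.10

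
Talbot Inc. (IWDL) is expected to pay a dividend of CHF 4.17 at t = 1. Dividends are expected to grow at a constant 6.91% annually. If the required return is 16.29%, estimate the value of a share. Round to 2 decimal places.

CHF 44.46

Gordon growth model: P₀ = D₁/(r − g), with D₁ = 4.17 given directly.
P₀ = 4.1700 / (0.1629 − 0.0691) = 4.1700 / 0.0938 = 44.4563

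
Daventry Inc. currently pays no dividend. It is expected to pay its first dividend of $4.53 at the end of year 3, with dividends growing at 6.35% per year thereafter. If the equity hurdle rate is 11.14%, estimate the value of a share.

Deferred-dividend DDM. At t=2 the remaining stream is a growing perpetuity with first payment D_3 = 4.53.
V_2 = D_3/(r−g) = 4.53/(0.1114−0.0635) = 94.5720
P₀ = V_2/(1+r)^2 = 94.5720/(1+0.1114)^2 = 76.5635

$76.56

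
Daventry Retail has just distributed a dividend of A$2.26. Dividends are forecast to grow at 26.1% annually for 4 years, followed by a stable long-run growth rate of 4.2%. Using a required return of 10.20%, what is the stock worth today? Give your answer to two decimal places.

A$80.10

Two-stage DDM. Project D₁…D_4 at 0.261, terminal growth 0.042, discount at r = 0.102.
D_1 = 2.8499
D_2 = 3.5937
D_3 = 4.5316
D_4 = 5.7144
Terminal value at t=4: TV = D_5/(r−g) = 5.9544/(0.102−0.042) = 99.2397
P₀ = 2.8499/(1+0.102)^1 + 3.5937/(1+0.102)^2 + 4.5316/(1+0.102)^3 + 5.7144/(1+0.102)^4 + 99.2397/(1+0.102)^4 = 80.0975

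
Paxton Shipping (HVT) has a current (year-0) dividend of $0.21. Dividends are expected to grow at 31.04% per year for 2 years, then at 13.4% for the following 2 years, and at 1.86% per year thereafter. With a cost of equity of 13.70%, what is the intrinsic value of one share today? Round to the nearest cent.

$3.46

Three-stage DDM. Project D₁…D_4; terminal Gordon value at t=4 with g = 0.0186; discount at r = 0.137.
D_1 = 0.2752
D_2 = 0.3606
D_3 = 0.4089
D_4 = 0.4637
TV_4 = 0.4723/(0.137−0.0186) = 3.9894
P₀ = Σ Dₜ/(1+r)ᵗ + TV_4/(1+r)^4 = 3.4637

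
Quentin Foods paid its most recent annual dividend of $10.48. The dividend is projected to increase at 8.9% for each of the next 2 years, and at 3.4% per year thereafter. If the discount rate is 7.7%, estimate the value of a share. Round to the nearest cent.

Two-stage DDM. Project D₁…D_2 at 0.089, terminal growth 0.034, discount at r = 0.077.
D_1 = 11.4127
D_2 = 12.4285
Terminal value at t=2: TV = D_3/(r−g) = 12.8510/(0.077−0.034) = 298.8609
P₀ = 11.4127/(1+0.077)^1 + 12.4285/(1+0.077)^2 + 298.8609/(1+0.077)^2 = 278.9661

$278.97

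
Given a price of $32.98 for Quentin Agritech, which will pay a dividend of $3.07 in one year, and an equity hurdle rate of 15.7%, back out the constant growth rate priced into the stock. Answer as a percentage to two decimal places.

From P₀ = D₁/(r − g), the implied growth is g = r − D₁/P₀.
g = 0.157 − 3.07/32.98 = 0.157 − 0.09309 = 0.06391

6.39%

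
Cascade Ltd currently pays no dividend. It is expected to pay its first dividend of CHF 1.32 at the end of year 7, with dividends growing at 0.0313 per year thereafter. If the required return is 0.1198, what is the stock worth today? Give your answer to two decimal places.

Deferred-dividend DDM. At t=6 the remaining stream is a growing perpetuity with first payment D_7 = 1.32.
V_6 = D_7/(r−g) = 1.32/(0.1198−0.0313) = 14.9153
P₀ = V_6/(1+r)^6 = 14.9153/(1+0.1198)^6 = 7.5646

CHF 7.56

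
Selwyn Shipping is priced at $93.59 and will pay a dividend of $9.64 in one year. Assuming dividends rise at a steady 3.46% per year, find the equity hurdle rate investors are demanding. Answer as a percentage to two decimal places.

Rearranging the constant-growth DDM: r = D₁/P₀ + g.
r = 9.6400 / 93.59 + 0.0346 = 0.10300 + 0.0346 = 0.13760

13.76%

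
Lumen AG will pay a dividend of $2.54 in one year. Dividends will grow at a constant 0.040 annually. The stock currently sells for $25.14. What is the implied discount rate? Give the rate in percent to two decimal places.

14.10%

Rearranging the constant-growth DDM: r = D₁/P₀ + g.
r = 2.5400 / 25.14 + 0.04 = 0.10103 + 0.04 = 0.14103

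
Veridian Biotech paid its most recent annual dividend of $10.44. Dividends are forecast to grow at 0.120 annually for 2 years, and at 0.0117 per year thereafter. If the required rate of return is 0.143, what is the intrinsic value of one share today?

Two-stage DDM. Project D₁…D_2 at 0.12, terminal growth 0.0117, discount at r = 0.143.
D_1 = 11.6928
D_2 = 13.0959
Terminal value at t=2: TV = D_3/(r−g) = 13.2492/(0.143−0.0117) = 100.9075
P₀ = 11.6928/(1+0.143)^1 + 13.0959/(1+0.143)^2 + 100.9075/(1+0.143)^2 = 97.4920

$97.49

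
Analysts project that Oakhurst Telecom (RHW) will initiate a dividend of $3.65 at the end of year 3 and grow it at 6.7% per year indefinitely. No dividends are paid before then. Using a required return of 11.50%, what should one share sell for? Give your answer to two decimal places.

Deferred-dividend DDM. At t=2 the remaining stream is a growing perpetuity with first payment D_3 = 3.65.
V_2 = D_3/(r−g) = 3.65/(0.115−0.067) = 76.0417
P₀ = V_2/(1+r)^2 = 76.0417/(1+0.115)^2 = 61.1648

$61.16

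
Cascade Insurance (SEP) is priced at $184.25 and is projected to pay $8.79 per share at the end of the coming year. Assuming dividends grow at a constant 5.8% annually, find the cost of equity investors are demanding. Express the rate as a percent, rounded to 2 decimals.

10.57%

Rearranging the constant-growth DDM: r = D₁/P₀ + g.
r = 8.7900 / 184.25 + 0.058 = 0.04771 + 0.058 = 0.10571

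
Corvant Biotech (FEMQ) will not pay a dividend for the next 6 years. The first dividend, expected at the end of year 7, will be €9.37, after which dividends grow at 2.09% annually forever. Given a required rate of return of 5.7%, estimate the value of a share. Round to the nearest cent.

Deferred-dividend DDM. At t=6 the remaining stream is a growing perpetuity with first payment D_7 = 9.37.
V_6 = D_7/(r−g) = 9.37/(0.057−0.0209) = 259.5568
P₀ = V_6/(1+r)^6 = 259.5568/(1+0.057)^6 = 186.1155

€186.12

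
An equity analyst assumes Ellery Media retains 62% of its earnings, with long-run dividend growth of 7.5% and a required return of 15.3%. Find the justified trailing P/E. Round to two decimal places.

5.24

Payout ratio b = 1 − 0.62 = 0.38.
Justified trailing P/E = b(1+g)/(r−g) = 0.38×(1+0.075)/(0.153−0.075) = 5.2372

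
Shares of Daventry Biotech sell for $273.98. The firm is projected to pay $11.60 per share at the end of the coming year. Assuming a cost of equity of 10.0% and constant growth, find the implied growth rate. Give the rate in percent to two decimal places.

From P₀ = D₁/(r − g), the implied growth is g = r − D₁/P₀.
g = 0.1 − 11.60/273.98 = 0.1 − 0.04234 = 0.05766

5.77%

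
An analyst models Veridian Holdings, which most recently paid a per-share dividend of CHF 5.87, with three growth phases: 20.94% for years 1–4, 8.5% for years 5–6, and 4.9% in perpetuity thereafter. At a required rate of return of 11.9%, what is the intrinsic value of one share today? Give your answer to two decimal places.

CHF 156.76

Three-stage DDM. Project D₁…D_6; terminal Gordon value at t=6 with g = 0.049; discount at r = 0.119.
D_1 = 7.0992
D_2 = 8.5857
D_3 = 10.3836
D_4 = 12.5579
D_5 = 13.6254
D_6 = 14.7835
TV_6 = 15.5079/(0.119−0.049) = 221.5414
P₀ = Σ Dₜ/(1+r)ᵗ + TV_6/(1+r)^6 = 156.7600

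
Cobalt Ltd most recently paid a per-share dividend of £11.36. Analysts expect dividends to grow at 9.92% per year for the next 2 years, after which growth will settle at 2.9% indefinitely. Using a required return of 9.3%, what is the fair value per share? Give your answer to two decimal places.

Two-stage DDM. Project D₁…D_2 at 0.0992, terminal growth 0.029, discount at r = 0.093.
D_1 = 12.4869
D_2 = 13.7256
Terminal value at t=2: TV = D_3/(r−g) = 14.1237/(0.093−0.029) = 220.6821
P₀ = 12.4869/(1+0.093)^1 + 13.7256/(1+0.093)^2 + 220.6821/(1+0.093)^2 = 207.6392

£207.64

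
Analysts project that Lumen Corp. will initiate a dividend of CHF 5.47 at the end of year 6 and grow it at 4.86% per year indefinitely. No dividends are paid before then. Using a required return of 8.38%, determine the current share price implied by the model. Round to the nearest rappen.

CHF 103.92

Deferred-dividend DDM. At t=5 the remaining stream is a growing perpetuity with first payment D_6 = 5.47.
V_5 = D_6/(r−g) = 5.47/(0.0838−0.0486) = 155.3977
P₀ = V_5/(1+r)^5 = 155.3977/(1+0.0838)^5 = 103.9200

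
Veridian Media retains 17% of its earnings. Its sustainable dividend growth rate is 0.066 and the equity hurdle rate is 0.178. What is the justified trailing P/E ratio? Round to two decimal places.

Payout ratio b = 1 − 0.17 = 0.83.
Justified trailing P/E = b(1+g)/(r−g) = 0.83×(1+0.066)/(0.178−0.066) = 7.8998

7.90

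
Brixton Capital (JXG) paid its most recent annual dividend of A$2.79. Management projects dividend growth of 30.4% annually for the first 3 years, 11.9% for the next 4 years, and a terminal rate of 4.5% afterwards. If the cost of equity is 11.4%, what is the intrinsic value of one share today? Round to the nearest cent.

A$98.66

Three-stage DDM. Project D₁…D_7; terminal Gordon value at t=7 with g = 0.045; discount at r = 0.114.
D_1 = 3.6382
D_2 = 4.7442
D_3 = 6.1864
D_4 = 6.9226
D_5 = 7.7464
D_6 = 8.6682
D_7 = 9.6997
TV_7 = 10.1362/(0.114−0.045) = 146.9009
P₀ = Σ Dₜ/(1+r)ᵗ + TV_7/(1+r)^7 = 98.6615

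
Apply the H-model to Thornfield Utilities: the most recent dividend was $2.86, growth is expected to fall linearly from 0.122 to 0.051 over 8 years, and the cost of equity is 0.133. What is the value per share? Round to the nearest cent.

H-model: P₀ = D₀[(1+g_L) + H(g_S−g_L)]/(r−g_L), with H = 8/2 = 4.
P₀ = 2.86 × [(1+0.051) + 4×(0.122−0.051)] / (0.133−0.051)
   = 2.86 × 1.3350 / 0.082 = 46.5622

$46.56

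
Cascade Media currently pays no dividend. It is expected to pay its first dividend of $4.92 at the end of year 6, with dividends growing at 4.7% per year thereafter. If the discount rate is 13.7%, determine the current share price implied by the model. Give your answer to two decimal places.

$28.77

Deferred-dividend DDM. At t=5 the remaining stream is a growing perpetuity with first payment D_6 = 4.92.
V_5 = D_6/(r−g) = 4.92/(0.137−0.047) = 54.6667
P₀ = V_5/(1+r)^5 = 54.6667/(1+0.137)^5 = 28.7687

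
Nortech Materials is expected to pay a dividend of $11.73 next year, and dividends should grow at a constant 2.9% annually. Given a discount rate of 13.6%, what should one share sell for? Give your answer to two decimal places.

$109.63

Gordon growth model: P₀ = D₁/(r − g), with D₁ = 11.73 given directly.
P₀ = 11.7300 / (0.136 − 0.029) = 11.7300 / 0.107 = 109.6262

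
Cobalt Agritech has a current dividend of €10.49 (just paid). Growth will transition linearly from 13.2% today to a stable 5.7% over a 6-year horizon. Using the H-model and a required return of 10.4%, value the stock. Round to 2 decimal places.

€286.13

H-model: P₀ = D₀[(1+g_L) + H(g_S−g_L)]/(r−g_L), with H = 6/2 = 3.
P₀ = 10.49 × [(1+0.057) + 3×(0.132−0.057)] / (0.104−0.057)
   = 10.49 × 1.2820 / 0.047 = 286.1315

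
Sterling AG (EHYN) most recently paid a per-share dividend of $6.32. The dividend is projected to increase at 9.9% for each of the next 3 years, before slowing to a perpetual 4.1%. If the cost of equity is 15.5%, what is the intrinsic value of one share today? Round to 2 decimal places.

$66.90

Two-stage DDM. Project D₁…D_3 at 0.099, terminal growth 0.041, discount at r = 0.155.
D_1 = 6.9457
D_2 = 7.6333
D_3 = 8.3890
Terminal value at t=3: TV = D_4/(r−g) = 8.7329/(0.155−0.041) = 76.6048
P₀ = 6.9457/(1+0.155)^1 + 7.6333/(1+0.155)^2 + 8.3890/(1+0.155)^3 + 76.6048/(1+0.155)^3 = 66.8978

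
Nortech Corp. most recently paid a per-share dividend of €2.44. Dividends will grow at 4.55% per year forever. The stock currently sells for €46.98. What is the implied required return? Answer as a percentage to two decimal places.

Rearranging the constant-growth DDM: r = D₁/P₀ + g.
D₁ = 2.44 × (1 + 0.0455) = 2.5510.
r = 2.5510 / 46.98 + 0.0455 = 0.05430 + 0.0455 = 0.09980

9.98%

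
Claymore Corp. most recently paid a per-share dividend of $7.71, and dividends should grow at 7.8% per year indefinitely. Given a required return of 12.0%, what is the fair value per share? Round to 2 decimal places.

Gordon growth model: P₀ = D₁/(r − g). D₁ = 7.71 × (1 + 0.078) = 8.3114.
P₀ = 8.3114 / (0.12 − 0.078) = 8.3114 / 0.042 = 197.8900

$197.89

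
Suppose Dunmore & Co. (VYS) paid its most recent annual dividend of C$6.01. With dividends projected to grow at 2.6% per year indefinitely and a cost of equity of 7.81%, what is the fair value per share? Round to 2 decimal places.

Gordon growth model: P₀ = D₁/(r − g). D₁ = 6.01 × (1 + 0.026) = 6.1663.
P₀ = 6.1663 / (0.0781 − 0.026) = 6.1663 / 0.0521 = 118.3543

C$118.35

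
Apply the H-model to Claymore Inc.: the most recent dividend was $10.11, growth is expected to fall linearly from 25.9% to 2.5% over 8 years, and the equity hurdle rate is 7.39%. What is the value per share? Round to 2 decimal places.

$405.43

H-model: P₀ = D₀[(1+g_L) + H(g_S−g_L)]/(r−g_L), with H = 8/2 = 4.
P₀ = 10.11 × [(1+0.025) + 4×(0.259−0.025)] / (0.0739−0.025)
   = 10.11 × 1.9610 / 0.0489 = 405.4337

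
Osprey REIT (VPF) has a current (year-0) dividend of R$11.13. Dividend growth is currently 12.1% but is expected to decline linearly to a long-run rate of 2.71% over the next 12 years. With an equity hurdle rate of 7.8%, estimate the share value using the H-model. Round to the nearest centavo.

H-model: P₀ = D₀[(1+g_L) + H(g_S−g_L)]/(r−g_L), with H = 12/2 = 6.
P₀ = 11.13 × [(1+0.0271) + 6×(0.121−0.0271)] / (0.078−0.0271)
   = 11.13 × 1.5905 / 0.0509 = 347.7852

R$347.79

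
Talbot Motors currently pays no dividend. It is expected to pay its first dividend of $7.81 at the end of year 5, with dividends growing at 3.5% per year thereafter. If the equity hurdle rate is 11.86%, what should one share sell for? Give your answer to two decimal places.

$59.67

Deferred-dividend DDM. At t=4 the remaining stream is a growing perpetuity with first payment D_5 = 7.81.
V_4 = D_5/(r−g) = 7.81/(0.1186−0.035) = 93.4211
P₀ = V_4/(1+r)^4 = 93.4211/(1+0.1186)^4 = 59.6686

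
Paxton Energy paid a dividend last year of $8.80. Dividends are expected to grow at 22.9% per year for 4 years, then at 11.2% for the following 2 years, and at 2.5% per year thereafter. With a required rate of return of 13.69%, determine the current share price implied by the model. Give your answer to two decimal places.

Three-stage DDM. Project D₁…D_6; terminal Gordon value at t=6 with g = 0.025; discount at r = 0.1369.
D_1 = 10.8152
D_2 = 13.2919
D_3 = 16.3357
D_4 = 20.0766
D_5 = 22.3252
D_6 = 24.8256
TV_6 = 25.4462/(0.1369−0.025) = 227.4016
P₀ = Σ Dₜ/(1+r)ᵗ + TV_6/(1+r)^6 = 171.4883

$171.49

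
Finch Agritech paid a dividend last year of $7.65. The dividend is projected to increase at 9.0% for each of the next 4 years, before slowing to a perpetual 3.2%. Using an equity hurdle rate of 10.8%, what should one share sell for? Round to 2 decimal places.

Two-stage DDM. Project D₁…D_4 at 0.09, terminal growth 0.032, discount at r = 0.108.
D_1 = 8.3385
D_2 = 9.0890
D_3 = 9.9070
D_4 = 10.7986
Terminal value at t=4: TV = D_5/(r−g) = 11.1442/(0.108−0.032) = 146.6336
P₀ = 8.3385/(1+0.108)^1 + 9.0890/(1+0.108)^2 + 9.9070/(1+0.108)^3 + 10.7986/(1+0.108)^4 + 146.6336/(1+0.108)^4 = 126.6687

$126.67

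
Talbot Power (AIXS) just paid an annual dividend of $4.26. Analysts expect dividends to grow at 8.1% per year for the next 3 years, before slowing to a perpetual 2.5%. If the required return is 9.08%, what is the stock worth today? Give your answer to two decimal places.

Two-stage DDM. Project D₁…D_3 at 0.081, terminal growth 0.025, discount at r = 0.0908.
D_1 = 4.6051
D_2 = 4.9781
D_3 = 5.3813
Terminal value at t=3: TV = D_4/(r−g) = 5.5158/(0.0908−0.025) = 83.8271
P₀ = 4.6051/(1+0.0908)^1 + 4.9781/(1+0.0908)^2 + 5.3813/(1+0.0908)^3 + 83.8271/(1+0.0908)^3 = 77.1394

$77.14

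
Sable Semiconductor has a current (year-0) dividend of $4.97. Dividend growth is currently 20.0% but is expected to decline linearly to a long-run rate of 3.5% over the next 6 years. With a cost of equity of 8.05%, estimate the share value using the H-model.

H-model: P₀ = D₀[(1+g_L) + H(g_S−g_L)]/(r−g_L), with H = 6/2 = 3.
P₀ = 4.97 × [(1+0.035) + 3×(0.2−0.035)] / (0.0805−0.035)
   = 4.97 × 1.5300 / 0.0455 = 167.1231

$167.12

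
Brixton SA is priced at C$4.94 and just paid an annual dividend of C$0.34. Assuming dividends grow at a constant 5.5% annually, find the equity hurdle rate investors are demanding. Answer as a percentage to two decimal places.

Rearranging the constant-growth DDM: r = D₁/P₀ + g.
D₁ = 0.34 × (1 + 0.055) = 0.3587.
r = 0.3587 / 4.94 + 0.055 = 0.07261 + 0.055 = 0.12761

12.76%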